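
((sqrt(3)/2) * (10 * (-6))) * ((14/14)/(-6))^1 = 8.66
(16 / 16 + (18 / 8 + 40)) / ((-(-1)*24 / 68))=2941 / 24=122.54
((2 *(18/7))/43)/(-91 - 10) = -36/30401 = -0.00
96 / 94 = 48 / 47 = 1.02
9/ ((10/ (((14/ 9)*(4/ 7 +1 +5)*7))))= 322/ 5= 64.40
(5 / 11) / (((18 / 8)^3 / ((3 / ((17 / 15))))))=1600 / 15147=0.11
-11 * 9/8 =-99/8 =-12.38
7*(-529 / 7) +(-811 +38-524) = -1826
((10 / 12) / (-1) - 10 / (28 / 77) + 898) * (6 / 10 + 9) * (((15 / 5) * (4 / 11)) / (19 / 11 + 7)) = 5218 / 5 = 1043.60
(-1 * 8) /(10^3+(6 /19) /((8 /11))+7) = -608 /76565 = -0.01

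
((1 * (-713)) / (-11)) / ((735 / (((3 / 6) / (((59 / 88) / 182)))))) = 74152 / 6195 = 11.97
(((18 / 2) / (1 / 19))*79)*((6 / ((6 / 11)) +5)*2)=432288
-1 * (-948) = 948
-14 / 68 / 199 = -7 / 6766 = -0.00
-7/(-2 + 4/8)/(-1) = -14/3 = -4.67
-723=-723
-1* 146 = -146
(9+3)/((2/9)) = 54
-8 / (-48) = 1 / 6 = 0.17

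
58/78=29/39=0.74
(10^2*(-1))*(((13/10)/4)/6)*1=-65/12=-5.42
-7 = -7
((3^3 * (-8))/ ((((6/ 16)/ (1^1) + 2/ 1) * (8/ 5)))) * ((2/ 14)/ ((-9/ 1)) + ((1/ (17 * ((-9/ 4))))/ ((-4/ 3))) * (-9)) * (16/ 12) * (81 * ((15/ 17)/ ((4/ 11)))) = 110127600/ 38437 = 2865.15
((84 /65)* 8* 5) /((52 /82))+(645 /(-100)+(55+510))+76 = 2420299 /3380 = 716.06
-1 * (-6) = 6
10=10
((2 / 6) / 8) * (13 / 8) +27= 5197 / 192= 27.07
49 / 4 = 12.25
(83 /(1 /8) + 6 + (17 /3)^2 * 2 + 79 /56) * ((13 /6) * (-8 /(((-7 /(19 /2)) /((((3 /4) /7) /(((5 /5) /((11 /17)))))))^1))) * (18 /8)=1007352203 /373184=2699.34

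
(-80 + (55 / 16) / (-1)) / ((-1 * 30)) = 89 / 32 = 2.78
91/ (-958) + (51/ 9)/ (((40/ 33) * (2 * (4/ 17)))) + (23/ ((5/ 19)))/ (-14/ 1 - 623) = 189462925/ 19527872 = 9.70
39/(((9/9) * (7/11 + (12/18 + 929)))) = 0.04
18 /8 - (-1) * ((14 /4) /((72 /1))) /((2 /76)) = 295 /72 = 4.10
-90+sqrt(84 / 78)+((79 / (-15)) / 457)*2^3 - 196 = -1961162 / 6855+sqrt(182) / 13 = -285.05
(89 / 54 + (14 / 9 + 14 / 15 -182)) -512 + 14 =-182483 / 270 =-675.86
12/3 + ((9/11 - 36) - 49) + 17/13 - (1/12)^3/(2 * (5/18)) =-10827983/137280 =-78.88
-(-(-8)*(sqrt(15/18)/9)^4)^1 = -50/59049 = -0.00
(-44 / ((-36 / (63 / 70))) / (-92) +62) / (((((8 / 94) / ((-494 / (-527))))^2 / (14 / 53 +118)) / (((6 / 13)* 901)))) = 2779279842530373 / 7515020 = 369829999.46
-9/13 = -0.69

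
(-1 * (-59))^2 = 3481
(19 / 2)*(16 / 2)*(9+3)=912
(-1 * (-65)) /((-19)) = -65 /19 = -3.42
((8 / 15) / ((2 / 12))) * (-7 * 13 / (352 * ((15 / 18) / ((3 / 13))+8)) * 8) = -6552 / 11495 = -0.57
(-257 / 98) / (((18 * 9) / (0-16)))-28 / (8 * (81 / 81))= -25727 / 7938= -3.24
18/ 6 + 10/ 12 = 23/ 6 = 3.83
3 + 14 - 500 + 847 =364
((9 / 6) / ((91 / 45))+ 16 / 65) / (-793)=-899 / 721630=-0.00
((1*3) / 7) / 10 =3 / 70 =0.04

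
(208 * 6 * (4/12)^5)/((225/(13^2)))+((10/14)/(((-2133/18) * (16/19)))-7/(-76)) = 6039605599/1531920600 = 3.94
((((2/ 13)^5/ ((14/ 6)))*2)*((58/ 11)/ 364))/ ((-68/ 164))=-114144/ 44228050867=-0.00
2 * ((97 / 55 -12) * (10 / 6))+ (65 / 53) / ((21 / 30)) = -396296 / 12243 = -32.37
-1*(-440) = 440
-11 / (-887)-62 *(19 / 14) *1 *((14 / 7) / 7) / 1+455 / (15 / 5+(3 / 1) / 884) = 127.47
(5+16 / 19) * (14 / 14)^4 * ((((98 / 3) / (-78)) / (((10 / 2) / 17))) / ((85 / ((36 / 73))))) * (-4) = 87024 / 450775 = 0.19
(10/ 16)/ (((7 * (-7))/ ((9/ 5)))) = -9/ 392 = -0.02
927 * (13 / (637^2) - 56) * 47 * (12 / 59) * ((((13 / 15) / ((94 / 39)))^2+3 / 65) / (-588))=816374882985057 / 5513467441300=148.07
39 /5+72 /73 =3207 /365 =8.79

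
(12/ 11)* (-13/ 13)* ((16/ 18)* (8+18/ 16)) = -292/ 33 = -8.85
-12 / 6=-2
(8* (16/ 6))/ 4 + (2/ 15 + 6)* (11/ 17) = 2372/ 255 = 9.30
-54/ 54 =-1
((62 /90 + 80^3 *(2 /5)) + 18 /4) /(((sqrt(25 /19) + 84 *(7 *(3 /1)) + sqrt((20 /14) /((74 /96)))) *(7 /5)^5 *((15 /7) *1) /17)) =27535801639625 /(18522 *(1295 *sqrt(19) + 76 *sqrt(7770) + 8680644)) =171.02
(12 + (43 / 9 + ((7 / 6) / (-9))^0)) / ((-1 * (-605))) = 32 / 1089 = 0.03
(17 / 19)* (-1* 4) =-68 / 19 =-3.58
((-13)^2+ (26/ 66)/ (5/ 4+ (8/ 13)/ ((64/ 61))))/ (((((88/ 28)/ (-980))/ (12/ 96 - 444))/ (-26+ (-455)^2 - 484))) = 1341378321064534025/ 277332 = 4836723930395.82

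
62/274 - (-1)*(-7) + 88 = 81.23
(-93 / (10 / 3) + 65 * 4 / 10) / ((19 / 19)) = -19 / 10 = -1.90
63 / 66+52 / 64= 311 / 176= 1.77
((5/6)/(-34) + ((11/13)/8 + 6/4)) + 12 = 72035/5304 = 13.58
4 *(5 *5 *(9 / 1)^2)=8100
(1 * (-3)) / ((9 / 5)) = -1.67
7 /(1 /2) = 14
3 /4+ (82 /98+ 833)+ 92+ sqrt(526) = sqrt(526)+ 181611 /196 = 949.52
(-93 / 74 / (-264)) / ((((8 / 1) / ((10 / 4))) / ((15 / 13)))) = 2325 / 1354496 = 0.00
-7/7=-1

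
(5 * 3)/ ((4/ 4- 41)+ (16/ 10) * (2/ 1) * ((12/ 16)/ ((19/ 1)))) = -1425/ 3788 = -0.38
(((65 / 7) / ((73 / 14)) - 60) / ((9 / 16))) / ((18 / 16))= -544000 / 5913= -92.00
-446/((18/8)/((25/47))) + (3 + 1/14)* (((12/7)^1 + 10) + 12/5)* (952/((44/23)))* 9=194051.96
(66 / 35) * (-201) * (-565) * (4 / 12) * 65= 32479590 / 7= 4639941.43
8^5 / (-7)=-4681.14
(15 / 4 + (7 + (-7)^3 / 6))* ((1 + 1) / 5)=-557 / 30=-18.57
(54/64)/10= 27/320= 0.08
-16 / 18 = -8 / 9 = -0.89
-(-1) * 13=13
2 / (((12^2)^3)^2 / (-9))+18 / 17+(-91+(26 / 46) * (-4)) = -17857463181115783 / 193677515292672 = -92.20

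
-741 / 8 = -92.62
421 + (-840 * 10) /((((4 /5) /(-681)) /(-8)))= -57203579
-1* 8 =-8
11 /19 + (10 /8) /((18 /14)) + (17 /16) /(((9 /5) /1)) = 651 /304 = 2.14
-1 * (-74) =74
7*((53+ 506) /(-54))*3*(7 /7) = -3913 /18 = -217.39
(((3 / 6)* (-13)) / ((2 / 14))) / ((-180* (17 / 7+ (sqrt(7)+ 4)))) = 637 / 13456 - 4459* sqrt(7) / 605520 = 0.03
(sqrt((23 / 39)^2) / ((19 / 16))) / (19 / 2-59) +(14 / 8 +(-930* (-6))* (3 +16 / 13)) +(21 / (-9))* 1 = 6927172685 / 293436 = 23607.10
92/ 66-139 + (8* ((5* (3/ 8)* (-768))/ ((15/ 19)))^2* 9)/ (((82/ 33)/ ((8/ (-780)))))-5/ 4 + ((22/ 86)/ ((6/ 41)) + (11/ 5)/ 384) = -988866.93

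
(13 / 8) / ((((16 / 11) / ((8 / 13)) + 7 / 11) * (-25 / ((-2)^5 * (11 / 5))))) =572 / 375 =1.53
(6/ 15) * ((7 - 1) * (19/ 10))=114/ 25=4.56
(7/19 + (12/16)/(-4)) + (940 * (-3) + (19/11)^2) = -103614481/36784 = -2816.84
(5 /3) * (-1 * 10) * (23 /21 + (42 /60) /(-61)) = -69415 /3843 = -18.06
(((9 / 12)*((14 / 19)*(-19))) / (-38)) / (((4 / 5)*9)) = 35 / 912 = 0.04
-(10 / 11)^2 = -100 / 121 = -0.83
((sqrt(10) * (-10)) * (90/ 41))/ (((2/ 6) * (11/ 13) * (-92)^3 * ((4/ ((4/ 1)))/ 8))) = 8775 * sqrt(10)/ 10974634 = 0.00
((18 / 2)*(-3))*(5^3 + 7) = -3564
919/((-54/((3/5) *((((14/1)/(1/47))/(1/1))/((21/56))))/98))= -237043184/135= -1755875.44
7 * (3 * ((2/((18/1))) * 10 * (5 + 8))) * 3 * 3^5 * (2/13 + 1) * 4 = 1020600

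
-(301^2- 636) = -89965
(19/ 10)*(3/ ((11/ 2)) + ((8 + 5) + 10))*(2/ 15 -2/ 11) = -19684/ 9075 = -2.17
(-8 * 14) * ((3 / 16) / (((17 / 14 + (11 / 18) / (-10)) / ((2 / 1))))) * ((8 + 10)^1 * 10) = -6555.82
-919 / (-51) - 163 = -7394 / 51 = -144.98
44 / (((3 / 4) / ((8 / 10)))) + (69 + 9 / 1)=1874 / 15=124.93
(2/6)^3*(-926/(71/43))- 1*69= -172091/1917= -89.77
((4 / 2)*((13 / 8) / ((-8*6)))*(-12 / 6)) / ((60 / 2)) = 13 / 2880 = 0.00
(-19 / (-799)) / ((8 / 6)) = 57 / 3196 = 0.02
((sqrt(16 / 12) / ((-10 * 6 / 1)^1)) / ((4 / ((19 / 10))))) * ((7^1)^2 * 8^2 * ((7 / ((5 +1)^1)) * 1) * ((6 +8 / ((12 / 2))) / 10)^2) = -17.99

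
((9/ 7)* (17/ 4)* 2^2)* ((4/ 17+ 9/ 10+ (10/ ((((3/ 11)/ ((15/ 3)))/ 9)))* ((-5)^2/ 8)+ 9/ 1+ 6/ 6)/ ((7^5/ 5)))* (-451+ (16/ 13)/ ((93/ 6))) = -221031431883/ 14588476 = -15151.10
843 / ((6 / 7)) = 1967 / 2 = 983.50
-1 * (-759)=759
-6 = -6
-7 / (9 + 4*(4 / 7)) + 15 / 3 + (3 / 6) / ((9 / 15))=5.21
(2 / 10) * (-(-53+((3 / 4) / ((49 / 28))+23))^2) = -174.89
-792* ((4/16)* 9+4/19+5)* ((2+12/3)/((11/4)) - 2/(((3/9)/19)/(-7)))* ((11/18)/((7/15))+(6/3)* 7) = -1375303698/19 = -72384405.16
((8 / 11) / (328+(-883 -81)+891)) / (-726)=-4 / 1018215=-0.00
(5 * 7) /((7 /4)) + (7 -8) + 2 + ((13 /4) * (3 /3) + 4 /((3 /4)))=355 /12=29.58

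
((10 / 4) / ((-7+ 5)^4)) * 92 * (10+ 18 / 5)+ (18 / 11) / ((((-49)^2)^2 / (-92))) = 24794405789 / 126825622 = 195.50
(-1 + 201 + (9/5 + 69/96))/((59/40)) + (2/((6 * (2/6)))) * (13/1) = 150.30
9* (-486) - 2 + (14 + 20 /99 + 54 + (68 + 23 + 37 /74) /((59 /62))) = -4211.65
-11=-11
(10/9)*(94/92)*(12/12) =235/207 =1.14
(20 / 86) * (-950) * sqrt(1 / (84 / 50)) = -23750 * sqrt(42) / 903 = -170.45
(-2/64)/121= -1/3872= -0.00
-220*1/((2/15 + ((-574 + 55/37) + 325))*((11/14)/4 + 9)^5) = 168110874624/12434663539460375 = 0.00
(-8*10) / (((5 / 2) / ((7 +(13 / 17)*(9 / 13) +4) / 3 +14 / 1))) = -29120 / 51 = -570.98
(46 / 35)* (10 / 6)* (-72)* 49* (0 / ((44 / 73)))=0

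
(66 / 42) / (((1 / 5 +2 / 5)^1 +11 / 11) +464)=55 / 16296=0.00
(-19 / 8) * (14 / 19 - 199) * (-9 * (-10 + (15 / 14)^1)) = 4237875 / 112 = 37838.17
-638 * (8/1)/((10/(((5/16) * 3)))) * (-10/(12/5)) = 7975/4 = 1993.75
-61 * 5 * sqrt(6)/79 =-305 * sqrt(6)/79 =-9.46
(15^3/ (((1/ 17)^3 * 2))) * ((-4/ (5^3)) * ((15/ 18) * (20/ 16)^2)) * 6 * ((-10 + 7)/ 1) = 49744125/ 8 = 6218015.62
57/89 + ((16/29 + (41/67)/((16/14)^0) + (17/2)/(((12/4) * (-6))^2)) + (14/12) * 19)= 2689026227/112056696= 24.00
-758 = -758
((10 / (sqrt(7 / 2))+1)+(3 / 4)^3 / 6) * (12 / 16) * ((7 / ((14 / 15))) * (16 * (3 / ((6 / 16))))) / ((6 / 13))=26715 / 16+15600 * sqrt(14) / 7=10008.24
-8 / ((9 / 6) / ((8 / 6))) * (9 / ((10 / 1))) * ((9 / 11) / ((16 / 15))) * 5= -270 / 11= -24.55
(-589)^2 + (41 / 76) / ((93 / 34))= 1226019511 / 3534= 346921.20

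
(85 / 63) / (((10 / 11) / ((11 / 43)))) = 2057 / 5418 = 0.38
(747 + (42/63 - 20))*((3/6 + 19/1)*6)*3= 255411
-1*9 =-9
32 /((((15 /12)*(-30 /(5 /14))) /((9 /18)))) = -16 /105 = -0.15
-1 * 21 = -21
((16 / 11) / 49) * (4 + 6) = 160 / 539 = 0.30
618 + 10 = 628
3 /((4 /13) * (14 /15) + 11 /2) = 1170 /2257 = 0.52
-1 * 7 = -7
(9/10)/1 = 9/10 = 0.90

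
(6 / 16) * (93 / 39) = 93 / 104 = 0.89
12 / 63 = 4 / 21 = 0.19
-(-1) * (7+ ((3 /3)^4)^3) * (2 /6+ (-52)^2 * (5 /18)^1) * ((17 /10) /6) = 229942 /135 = 1703.27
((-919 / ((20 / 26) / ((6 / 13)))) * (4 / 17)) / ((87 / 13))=-47788 / 2465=-19.39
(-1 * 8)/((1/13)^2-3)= 676/253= 2.67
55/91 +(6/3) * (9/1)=1693/91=18.60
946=946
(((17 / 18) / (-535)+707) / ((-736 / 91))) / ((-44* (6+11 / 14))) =4336946341 / 14813251200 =0.29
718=718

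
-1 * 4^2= -16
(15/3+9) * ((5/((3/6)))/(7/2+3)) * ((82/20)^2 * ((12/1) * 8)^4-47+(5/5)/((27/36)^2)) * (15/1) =461273568690.67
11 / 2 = 5.50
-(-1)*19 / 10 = 19 / 10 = 1.90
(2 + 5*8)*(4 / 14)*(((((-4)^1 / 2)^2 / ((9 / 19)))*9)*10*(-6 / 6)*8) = -72960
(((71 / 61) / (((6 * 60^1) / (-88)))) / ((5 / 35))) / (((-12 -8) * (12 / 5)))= 5467 / 131760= 0.04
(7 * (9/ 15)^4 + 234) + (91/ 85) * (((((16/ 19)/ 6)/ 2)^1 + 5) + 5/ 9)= 437739769/ 1816875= 240.93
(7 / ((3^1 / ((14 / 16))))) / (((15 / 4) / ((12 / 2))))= 49 / 15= 3.27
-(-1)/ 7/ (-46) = -1/ 322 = -0.00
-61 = -61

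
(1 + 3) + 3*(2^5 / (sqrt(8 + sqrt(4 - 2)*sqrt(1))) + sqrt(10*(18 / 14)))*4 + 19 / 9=(55*sqrt(sqrt(2) + 8) / 9 + 36*sqrt(70*sqrt(2) + 560) / 7 + 384) / sqrt(sqrt(2) + 8)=174.29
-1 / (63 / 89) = -89 / 63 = -1.41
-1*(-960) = 960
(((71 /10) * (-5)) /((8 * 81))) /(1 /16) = -71 /81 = -0.88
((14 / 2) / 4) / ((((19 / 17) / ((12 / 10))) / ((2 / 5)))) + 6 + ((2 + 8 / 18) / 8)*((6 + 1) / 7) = 120677 / 17100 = 7.06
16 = 16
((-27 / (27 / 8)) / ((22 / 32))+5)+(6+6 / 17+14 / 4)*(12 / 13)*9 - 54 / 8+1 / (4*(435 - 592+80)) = 1165079 / 17017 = 68.47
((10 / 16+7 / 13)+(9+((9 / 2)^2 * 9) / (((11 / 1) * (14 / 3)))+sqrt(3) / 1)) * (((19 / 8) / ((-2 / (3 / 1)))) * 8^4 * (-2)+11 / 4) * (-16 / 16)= -3205288885 / 8008 - 116747 * sqrt(3) / 4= -450813.78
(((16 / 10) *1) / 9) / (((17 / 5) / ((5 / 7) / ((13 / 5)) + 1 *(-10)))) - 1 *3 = -16283 / 4641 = -3.51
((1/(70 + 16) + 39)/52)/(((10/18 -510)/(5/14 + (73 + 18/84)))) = -0.11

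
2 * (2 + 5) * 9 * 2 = 252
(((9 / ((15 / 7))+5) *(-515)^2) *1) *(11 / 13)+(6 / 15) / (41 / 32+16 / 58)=193924587378 / 93925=2064674.87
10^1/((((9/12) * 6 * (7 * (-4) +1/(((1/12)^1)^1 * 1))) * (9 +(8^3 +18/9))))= -5/18828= -0.00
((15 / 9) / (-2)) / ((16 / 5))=-25 / 96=-0.26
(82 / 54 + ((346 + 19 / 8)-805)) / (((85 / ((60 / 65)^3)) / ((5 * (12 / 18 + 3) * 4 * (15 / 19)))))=-173013280 / 709631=-243.81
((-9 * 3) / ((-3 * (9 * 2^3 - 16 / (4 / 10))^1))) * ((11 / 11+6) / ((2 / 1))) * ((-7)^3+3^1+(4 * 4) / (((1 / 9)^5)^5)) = 180910292898346852370097393 / 16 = 11306893306146678273131090.00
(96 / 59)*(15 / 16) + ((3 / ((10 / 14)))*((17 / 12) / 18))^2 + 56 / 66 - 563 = -47145294311 / 84110400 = -560.52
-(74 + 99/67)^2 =-25573249/4489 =-5696.87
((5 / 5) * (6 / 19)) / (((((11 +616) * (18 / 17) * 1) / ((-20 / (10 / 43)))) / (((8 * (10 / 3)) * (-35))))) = 4093600 / 107217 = 38.18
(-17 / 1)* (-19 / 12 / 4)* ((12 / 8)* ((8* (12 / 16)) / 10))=969 / 160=6.06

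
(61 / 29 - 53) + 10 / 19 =-27754 / 551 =-50.37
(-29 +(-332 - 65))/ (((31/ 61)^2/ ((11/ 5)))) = -17436606/ 4805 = -3628.85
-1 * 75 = -75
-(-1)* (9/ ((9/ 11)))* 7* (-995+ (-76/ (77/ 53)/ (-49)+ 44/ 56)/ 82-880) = -1160183515/ 8036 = -144373.26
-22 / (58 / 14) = -154 / 29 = -5.31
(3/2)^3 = 27/8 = 3.38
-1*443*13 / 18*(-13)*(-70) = -2620345 / 9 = -291149.44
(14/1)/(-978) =-7/489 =-0.01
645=645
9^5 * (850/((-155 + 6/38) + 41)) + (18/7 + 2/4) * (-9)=-635800761/1442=-440915.92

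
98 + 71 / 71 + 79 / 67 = 6712 / 67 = 100.18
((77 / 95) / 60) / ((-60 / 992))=-4774 / 21375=-0.22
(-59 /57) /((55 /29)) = -0.55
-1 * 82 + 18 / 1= -64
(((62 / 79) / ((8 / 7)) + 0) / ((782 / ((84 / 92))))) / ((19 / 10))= 22785 / 53993972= 0.00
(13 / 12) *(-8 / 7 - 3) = -377 / 84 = -4.49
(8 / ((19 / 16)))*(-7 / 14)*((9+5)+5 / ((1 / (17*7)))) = -38976 / 19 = -2051.37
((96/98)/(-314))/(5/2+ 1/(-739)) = -11824/9470083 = -0.00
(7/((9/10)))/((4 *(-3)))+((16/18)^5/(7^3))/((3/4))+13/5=1187283641/607614210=1.95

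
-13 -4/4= -14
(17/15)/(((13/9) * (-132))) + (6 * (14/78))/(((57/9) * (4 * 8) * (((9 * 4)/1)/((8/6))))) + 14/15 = 1814581/1956240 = 0.93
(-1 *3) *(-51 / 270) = 17 / 30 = 0.57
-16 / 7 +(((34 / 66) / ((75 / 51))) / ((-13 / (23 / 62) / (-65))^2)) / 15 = -2.21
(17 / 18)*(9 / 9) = 17 / 18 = 0.94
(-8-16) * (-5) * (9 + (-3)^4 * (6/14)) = 36720/7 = 5245.71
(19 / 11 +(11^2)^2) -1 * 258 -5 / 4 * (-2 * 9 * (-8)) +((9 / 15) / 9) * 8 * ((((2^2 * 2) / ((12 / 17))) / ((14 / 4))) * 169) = 50230676 / 3465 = 14496.59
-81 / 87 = -27 / 29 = -0.93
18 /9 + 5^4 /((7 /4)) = 2514 /7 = 359.14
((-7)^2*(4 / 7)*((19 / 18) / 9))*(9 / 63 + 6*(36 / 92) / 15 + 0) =9158 / 9315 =0.98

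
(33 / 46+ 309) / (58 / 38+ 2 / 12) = 812079 / 4439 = 182.94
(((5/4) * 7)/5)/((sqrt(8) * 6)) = 7 * sqrt(2)/96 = 0.10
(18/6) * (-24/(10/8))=-57.60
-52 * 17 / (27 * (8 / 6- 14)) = 442 / 171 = 2.58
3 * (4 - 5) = -3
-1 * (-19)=19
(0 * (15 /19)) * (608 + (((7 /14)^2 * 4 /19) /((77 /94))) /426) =0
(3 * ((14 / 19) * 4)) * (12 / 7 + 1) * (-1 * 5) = -120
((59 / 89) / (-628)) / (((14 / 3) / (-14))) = 177 / 55892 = 0.00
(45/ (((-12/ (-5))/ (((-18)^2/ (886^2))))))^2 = 36905625/ 616218720016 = 0.00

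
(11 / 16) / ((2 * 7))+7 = 1579 / 224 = 7.05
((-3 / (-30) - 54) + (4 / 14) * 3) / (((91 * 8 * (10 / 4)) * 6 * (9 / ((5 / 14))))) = -3713 / 19262880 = -0.00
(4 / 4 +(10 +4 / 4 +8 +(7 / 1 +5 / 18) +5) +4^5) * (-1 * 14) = -133091 / 9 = -14787.89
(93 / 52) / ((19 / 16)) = 372 / 247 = 1.51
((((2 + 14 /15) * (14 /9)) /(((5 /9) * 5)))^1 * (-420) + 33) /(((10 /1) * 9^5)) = -16423 /14762250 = -0.00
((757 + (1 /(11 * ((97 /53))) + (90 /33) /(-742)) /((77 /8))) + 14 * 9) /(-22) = -26914858951 /670581758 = -40.14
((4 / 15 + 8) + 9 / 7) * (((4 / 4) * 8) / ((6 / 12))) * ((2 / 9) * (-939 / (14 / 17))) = -85391408 / 2205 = -38726.26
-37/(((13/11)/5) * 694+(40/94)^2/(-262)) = -588886265/2610766338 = -0.23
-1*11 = -11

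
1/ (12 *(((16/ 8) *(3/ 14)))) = 7/ 36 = 0.19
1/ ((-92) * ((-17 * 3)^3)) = 1/ 12203892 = 0.00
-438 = -438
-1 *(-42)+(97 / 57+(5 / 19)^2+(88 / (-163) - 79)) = -6314243 / 176529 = -35.77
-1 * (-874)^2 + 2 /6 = -2291627 /3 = -763875.67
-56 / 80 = -7 / 10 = -0.70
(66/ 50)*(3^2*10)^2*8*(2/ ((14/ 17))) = 1454112/ 7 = 207730.29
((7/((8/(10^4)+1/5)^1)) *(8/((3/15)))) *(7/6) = 1225000/753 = 1626.83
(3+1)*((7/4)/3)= 7/3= 2.33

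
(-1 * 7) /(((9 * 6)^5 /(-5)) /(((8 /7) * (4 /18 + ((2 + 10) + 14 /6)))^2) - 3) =1201270 /56951326713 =0.00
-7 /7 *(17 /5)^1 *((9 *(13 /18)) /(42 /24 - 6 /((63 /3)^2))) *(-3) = 38.18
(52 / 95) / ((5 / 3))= 156 / 475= 0.33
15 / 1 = 15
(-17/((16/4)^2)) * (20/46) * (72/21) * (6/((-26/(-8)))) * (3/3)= -6120/2093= -2.92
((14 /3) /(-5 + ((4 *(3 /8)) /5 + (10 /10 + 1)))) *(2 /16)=-0.22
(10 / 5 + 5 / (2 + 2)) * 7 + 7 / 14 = 93 / 4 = 23.25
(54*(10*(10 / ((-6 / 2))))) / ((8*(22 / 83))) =-18675 / 22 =-848.86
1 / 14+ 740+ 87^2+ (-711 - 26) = 106009 / 14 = 7572.07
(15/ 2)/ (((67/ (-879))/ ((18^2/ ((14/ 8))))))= -8543880/ 469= -18217.23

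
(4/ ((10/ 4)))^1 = 8/ 5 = 1.60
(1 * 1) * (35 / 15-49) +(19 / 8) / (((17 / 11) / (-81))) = -69827 / 408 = -171.14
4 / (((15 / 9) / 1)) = 12 / 5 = 2.40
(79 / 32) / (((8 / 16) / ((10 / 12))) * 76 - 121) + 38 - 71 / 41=17922973 / 494624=36.24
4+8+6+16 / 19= 358 / 19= 18.84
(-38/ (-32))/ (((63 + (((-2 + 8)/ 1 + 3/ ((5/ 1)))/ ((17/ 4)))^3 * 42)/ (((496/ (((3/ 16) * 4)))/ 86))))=38075750/ 918537921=0.04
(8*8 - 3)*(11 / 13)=671 / 13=51.62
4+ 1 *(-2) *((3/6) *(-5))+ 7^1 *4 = 37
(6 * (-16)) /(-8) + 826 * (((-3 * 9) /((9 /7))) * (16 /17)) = -277332 /17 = -16313.65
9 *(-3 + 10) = 63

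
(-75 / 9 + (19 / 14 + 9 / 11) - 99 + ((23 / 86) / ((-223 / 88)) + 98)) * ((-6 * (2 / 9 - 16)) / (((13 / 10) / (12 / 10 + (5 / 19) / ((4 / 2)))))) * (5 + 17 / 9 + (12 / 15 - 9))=476967557746 / 516511485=923.44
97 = 97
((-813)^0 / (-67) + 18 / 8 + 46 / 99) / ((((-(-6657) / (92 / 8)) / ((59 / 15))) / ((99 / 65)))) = 97200553 / 3478948200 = 0.03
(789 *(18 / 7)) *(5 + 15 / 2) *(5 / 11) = 887625 / 77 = 11527.60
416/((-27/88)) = -1355.85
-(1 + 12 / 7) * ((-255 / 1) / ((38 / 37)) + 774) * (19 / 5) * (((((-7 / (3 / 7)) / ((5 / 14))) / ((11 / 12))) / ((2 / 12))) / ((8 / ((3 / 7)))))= 23912469 / 275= 86954.43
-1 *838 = -838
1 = 1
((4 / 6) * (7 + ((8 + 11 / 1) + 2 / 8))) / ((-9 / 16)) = -280 / 9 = -31.11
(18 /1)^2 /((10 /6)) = 972 /5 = 194.40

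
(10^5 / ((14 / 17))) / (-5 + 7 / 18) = -15300000 / 581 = -26333.91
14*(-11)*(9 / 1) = -1386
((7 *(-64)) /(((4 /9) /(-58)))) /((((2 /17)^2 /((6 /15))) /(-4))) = -33792192 /5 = -6758438.40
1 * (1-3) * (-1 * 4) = 8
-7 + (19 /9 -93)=-881 /9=-97.89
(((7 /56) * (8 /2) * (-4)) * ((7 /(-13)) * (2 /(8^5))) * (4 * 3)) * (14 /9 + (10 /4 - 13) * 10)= -6517 /79872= -0.08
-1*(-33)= 33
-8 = -8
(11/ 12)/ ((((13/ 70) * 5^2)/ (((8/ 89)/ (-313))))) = -0.00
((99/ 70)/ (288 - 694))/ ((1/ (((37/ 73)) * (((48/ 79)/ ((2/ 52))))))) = -1142856/ 40974535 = -0.03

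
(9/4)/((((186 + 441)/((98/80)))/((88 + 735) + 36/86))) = 5204829/1437920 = 3.62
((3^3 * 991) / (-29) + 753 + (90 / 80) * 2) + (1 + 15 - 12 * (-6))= -9211 / 116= -79.41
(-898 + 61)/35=-837/35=-23.91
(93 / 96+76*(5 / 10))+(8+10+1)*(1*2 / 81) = 102223 / 2592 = 39.44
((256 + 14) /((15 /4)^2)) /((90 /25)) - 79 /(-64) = 1261 /192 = 6.57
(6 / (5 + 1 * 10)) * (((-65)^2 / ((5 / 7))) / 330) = 1183 / 165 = 7.17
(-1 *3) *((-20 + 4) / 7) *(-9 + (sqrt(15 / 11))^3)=-432 / 7 + 720 *sqrt(165) / 847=-50.80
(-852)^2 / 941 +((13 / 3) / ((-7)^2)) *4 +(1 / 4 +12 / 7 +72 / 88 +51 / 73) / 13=4459284449629 / 5775982212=772.04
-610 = -610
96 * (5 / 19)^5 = 300000 / 2476099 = 0.12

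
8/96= 1/12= 0.08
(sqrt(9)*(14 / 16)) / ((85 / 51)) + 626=25103 / 40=627.58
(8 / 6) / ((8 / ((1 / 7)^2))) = 1 / 294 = 0.00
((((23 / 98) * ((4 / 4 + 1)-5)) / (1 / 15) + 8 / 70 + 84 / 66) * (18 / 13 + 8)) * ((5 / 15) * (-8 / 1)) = 8043704 / 35035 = 229.59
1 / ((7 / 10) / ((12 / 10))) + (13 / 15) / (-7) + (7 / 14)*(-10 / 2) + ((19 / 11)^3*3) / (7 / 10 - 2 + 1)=-14658121 / 279510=-52.44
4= 4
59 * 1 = 59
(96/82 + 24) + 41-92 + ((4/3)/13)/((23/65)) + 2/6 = -71308/2829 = -25.21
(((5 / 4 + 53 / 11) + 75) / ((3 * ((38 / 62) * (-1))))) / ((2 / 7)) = -258013 / 1672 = -154.31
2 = 2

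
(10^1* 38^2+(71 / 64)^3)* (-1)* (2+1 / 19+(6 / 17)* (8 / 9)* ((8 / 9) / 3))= -70837079669195 / 2286157824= -30985.21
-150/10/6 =-5/2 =-2.50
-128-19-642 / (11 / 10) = -8037 / 11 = -730.64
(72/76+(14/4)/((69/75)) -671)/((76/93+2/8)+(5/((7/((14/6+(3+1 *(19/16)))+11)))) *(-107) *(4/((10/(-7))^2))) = 722053240/2843302481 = 0.25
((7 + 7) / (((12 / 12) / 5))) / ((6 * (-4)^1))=-35 / 12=-2.92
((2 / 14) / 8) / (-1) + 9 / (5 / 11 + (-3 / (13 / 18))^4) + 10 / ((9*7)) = 8076105547 / 47212916184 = 0.17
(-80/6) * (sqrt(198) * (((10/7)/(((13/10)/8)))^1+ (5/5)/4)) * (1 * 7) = -32910 * sqrt(22)/13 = -11873.97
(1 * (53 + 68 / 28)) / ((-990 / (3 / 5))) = -0.03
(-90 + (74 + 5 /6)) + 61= 275 /6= 45.83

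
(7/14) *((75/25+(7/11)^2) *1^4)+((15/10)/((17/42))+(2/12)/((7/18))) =84046/14399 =5.84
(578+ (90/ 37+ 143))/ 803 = 26767/ 29711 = 0.90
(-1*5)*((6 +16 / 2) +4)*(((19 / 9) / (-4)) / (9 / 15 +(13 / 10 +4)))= 475 / 59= 8.05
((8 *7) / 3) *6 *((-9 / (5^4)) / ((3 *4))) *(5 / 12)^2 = -7 / 300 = -0.02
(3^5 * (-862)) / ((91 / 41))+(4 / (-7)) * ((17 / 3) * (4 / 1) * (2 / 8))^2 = -77307982 / 819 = -94393.14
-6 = -6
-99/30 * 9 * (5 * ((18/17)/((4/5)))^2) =-601425/2312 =-260.13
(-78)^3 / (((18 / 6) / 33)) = -5220072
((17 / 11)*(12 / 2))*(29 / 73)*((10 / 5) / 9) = 1972 / 2409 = 0.82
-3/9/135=-1/405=-0.00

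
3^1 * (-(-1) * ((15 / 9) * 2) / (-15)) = -2 / 3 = -0.67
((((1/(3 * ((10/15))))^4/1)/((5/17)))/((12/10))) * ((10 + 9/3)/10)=221/960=0.23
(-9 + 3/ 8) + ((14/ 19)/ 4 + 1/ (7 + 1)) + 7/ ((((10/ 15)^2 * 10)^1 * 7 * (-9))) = -6339/ 760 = -8.34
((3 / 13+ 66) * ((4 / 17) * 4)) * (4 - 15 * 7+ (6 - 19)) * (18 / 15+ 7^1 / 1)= -64389024 / 1105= -58270.61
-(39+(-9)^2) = -120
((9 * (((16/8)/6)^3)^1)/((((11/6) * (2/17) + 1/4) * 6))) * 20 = 136/57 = 2.39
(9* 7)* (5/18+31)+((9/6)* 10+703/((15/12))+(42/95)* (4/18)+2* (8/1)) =1461479/570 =2564.00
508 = 508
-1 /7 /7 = -1 /49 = -0.02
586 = 586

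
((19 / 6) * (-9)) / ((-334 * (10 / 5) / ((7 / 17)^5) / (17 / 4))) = 0.00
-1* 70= -70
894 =894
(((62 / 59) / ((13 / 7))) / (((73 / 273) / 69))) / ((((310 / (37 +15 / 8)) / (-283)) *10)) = -892715859 / 1722800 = -518.18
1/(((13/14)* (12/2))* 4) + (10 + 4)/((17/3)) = 6671/2652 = 2.52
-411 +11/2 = -811/2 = -405.50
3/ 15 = 1/ 5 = 0.20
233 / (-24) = -233 / 24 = -9.71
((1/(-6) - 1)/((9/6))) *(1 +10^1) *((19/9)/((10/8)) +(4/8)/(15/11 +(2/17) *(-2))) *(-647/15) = 2017021853/2563650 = 786.78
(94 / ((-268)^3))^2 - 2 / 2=-92629383338847 / 92629383341056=-1.00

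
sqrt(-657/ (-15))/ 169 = sqrt(1095)/ 845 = 0.04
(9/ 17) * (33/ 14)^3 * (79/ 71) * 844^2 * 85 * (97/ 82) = 551719164120795/ 998473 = 552562927.71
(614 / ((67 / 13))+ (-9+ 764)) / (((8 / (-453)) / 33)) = -1633429.26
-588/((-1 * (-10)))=-58.80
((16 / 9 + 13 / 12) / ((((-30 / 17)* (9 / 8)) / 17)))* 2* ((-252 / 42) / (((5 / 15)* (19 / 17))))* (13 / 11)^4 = 57811919516 / 37554165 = 1539.43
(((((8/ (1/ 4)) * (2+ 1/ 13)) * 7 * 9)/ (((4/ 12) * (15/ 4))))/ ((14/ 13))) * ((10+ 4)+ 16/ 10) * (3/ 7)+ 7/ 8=29114569/ 1400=20796.12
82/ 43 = 1.91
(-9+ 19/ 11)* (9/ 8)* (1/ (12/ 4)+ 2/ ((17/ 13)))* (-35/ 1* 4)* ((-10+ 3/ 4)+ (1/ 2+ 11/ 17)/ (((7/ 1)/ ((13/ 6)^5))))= -3041.90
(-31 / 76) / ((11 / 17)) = -0.63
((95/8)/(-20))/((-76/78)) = 0.61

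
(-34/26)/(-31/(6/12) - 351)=17/5369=0.00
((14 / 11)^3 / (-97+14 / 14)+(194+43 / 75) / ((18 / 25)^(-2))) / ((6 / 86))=1082190261899 / 748687500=1445.45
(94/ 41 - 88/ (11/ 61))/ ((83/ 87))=-1732518/ 3403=-509.11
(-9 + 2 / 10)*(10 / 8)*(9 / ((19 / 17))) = -1683 / 19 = -88.58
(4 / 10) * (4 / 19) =8 / 95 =0.08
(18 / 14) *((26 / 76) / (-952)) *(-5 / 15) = 39 / 253232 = 0.00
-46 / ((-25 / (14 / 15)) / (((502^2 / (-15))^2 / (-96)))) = -1278058572322 / 253125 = -5049120.29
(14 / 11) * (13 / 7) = 26 / 11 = 2.36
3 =3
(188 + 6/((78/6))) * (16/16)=2450/13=188.46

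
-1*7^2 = -49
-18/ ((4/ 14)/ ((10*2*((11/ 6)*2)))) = -4620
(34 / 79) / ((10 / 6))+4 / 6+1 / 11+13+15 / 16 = 3118661 / 208560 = 14.95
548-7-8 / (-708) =95759 / 177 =541.01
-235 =-235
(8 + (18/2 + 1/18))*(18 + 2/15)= 41752/135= 309.27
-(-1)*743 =743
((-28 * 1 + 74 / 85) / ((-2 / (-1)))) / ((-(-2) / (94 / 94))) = -1153 / 170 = -6.78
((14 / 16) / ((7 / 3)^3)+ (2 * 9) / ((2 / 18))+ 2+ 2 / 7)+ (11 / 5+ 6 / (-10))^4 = 41872507 / 245000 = 170.91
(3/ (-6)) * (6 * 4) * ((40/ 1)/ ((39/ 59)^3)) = -32860640/ 19773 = -1661.89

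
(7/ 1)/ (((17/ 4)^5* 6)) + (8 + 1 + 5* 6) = 166126853/ 4259571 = 39.00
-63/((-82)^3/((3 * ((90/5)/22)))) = 1701/6065048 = 0.00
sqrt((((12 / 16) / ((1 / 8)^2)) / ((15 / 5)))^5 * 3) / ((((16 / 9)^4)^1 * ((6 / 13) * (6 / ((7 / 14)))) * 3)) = 3159 * sqrt(3) / 512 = 10.69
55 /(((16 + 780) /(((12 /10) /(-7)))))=-33 /2786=-0.01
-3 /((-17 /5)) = 15 /17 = 0.88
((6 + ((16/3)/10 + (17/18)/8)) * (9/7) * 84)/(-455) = -14367/9100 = -1.58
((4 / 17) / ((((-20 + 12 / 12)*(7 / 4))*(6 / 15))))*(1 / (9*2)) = -20 / 20349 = -0.00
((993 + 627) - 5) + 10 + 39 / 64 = 104039 / 64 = 1625.61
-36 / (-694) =18 / 347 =0.05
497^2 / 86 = 247009 / 86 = 2872.20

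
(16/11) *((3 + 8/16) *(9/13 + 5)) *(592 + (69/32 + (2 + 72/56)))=4951599/286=17313.28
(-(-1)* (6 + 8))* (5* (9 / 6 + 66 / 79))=163.48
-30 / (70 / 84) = -36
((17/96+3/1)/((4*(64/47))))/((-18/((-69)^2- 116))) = -66586075/442368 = -150.52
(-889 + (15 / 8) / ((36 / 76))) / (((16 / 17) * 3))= -361097 / 1152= -313.45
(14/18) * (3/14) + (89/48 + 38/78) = 1565/624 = 2.51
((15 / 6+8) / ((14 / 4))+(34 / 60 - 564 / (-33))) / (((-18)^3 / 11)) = -6817 / 174960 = -0.04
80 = 80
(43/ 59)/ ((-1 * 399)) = -43/ 23541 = -0.00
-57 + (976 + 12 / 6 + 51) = 972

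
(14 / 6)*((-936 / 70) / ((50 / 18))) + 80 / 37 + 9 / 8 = -7.94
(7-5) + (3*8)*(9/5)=226/5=45.20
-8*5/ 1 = -40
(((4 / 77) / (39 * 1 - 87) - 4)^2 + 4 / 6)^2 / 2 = 139.03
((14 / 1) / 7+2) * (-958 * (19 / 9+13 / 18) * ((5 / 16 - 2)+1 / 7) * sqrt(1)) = 1408739 / 84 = 16770.70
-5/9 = -0.56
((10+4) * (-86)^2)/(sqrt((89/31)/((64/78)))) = 414176 * sqrt(215202)/3471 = 55354.57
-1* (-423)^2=-178929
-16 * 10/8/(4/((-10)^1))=50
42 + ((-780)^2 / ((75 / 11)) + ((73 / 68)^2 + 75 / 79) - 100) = 32575673295 / 365296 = 89176.10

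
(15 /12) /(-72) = -5 /288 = -0.02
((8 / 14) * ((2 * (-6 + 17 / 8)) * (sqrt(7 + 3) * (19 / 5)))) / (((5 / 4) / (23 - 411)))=914128 * sqrt(10) / 175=16518.44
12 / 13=0.92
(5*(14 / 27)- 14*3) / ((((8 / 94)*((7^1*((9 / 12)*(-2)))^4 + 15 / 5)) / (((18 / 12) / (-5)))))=100016 / 8753805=0.01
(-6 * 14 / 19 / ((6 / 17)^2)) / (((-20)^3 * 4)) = 2023 / 1824000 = 0.00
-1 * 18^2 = -324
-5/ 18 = -0.28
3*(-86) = -258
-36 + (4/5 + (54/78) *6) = -2018/65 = -31.05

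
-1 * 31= -31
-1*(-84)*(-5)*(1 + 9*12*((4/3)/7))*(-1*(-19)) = -172140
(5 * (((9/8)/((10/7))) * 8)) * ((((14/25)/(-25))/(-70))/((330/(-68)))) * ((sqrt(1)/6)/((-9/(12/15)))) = 238/7734375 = 0.00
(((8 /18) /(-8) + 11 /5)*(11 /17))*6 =2123 /255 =8.33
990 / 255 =66 / 17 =3.88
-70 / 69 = -1.01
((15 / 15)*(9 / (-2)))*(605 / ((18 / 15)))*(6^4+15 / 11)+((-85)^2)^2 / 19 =-14895425 / 76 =-195992.43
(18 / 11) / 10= 9 / 55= 0.16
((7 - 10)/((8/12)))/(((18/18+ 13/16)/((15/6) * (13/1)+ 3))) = -88.14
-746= -746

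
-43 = -43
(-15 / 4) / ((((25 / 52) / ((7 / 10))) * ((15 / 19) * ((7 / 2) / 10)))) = -494 / 25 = -19.76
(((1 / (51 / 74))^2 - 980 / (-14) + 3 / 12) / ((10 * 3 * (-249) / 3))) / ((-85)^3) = 0.00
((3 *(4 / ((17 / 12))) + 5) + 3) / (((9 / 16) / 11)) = 49280 / 153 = 322.09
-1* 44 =-44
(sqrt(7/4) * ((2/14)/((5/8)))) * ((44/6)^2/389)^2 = 937024 * sqrt(7)/428995035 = 0.01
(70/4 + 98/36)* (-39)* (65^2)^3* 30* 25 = -44610273804687500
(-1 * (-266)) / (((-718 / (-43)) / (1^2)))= 15.93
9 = 9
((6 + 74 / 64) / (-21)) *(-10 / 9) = 0.38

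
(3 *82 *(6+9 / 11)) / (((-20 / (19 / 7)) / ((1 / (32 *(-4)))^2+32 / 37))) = -196.88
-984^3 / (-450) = 2117253.12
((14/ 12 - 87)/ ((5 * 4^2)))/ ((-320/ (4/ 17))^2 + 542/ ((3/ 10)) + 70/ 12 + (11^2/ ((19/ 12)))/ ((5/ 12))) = -9785/ 16886554704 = -0.00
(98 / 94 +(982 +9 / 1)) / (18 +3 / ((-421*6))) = 39259092 / 712285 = 55.12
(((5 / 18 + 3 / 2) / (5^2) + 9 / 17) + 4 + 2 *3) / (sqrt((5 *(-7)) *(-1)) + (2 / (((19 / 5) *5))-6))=948176 / 3825 + 1125959 *sqrt(35) / 26775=496.68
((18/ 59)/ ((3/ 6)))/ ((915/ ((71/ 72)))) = 0.00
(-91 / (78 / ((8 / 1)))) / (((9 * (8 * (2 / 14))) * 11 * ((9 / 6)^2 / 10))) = -980 / 2673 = -0.37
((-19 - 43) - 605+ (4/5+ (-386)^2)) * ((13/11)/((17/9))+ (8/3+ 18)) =1771799461/561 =3158287.81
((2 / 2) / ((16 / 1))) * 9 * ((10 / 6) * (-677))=-10155 / 16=-634.69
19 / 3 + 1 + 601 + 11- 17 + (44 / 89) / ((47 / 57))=7566205 / 12549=602.93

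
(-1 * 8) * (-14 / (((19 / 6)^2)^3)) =5225472 / 47045881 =0.11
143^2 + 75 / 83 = 20449.90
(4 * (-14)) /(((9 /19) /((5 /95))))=-56 /9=-6.22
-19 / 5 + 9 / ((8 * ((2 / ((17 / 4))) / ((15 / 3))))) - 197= -60431 / 320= -188.85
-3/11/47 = -3/517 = -0.01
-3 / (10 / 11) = -33 / 10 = -3.30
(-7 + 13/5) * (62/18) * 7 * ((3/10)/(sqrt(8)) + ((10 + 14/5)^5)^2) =-5504047262993087463424/439453125- 2387 * sqrt(2)/300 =-12524765327355.52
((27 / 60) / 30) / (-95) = -0.00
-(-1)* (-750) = -750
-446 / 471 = -0.95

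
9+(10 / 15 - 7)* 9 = -48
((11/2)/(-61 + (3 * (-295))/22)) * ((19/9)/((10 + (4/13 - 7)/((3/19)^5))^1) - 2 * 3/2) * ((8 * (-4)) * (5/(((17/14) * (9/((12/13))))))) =-77839524421120/35335789760947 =-2.20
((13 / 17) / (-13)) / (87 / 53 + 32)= -53 / 30311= -0.00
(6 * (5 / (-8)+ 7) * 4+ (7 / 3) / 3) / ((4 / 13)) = 4498 / 9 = 499.78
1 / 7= 0.14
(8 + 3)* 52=572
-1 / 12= -0.08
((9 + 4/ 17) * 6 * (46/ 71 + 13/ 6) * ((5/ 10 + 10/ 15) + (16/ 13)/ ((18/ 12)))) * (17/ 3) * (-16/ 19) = -233421320/ 157833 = -1478.91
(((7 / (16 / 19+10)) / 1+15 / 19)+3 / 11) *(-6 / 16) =-220587 / 344432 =-0.64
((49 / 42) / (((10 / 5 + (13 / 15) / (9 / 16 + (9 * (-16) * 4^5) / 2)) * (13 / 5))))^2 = 869717606450625 / 17277713364320656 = 0.05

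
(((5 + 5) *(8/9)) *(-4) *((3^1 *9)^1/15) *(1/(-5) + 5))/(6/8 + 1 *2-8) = 2048/35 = 58.51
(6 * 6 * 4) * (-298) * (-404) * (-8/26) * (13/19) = -69345792/19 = -3649778.53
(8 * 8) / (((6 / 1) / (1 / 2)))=16 / 3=5.33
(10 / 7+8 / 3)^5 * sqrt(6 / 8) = 2352135088 * sqrt(3) / 4084101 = 997.53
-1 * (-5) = 5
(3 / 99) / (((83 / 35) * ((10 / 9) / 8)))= 84 / 913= 0.09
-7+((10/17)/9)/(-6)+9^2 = 73.99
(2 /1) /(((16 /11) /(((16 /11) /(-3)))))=-0.67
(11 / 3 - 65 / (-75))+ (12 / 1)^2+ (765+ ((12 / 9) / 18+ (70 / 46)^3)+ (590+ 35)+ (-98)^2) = 18308022209 / 1642545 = 11146.13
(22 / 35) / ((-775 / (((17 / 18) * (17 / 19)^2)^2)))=-265513259 / 572663054250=-0.00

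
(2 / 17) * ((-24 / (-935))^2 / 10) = 576 / 74309125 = 0.00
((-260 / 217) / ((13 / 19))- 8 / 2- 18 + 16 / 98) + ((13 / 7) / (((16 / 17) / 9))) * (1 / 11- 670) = -3186862277 / 267344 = -11920.46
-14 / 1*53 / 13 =-742 / 13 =-57.08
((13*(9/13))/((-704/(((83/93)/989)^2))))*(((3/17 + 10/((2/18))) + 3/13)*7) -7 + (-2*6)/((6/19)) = -1645256024393805/36561239633776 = -45.00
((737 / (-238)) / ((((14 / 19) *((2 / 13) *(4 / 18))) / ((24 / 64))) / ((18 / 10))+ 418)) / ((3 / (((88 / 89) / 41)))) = -324393498 / 5447648918579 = -0.00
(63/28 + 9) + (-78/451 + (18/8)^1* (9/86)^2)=148123047/13342384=11.10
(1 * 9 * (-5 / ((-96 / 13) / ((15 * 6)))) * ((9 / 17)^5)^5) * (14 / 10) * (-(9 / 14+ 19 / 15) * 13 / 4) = -437861058551002422795339040329 / 738640308780595504504264958855296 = -0.00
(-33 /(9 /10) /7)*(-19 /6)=1045 /63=16.59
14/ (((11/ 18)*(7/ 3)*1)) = 108/ 11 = 9.82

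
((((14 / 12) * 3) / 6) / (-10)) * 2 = -0.12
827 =827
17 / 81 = 0.21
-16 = -16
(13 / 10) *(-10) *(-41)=533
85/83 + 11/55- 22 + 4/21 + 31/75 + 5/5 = -835424/43575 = -19.17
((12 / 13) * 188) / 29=5.98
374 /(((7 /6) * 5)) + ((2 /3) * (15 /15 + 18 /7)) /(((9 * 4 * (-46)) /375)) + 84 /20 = 280589 /4140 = 67.78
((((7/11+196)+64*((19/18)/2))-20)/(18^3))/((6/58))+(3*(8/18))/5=5329967/8660520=0.62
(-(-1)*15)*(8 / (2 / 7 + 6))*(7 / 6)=245 / 11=22.27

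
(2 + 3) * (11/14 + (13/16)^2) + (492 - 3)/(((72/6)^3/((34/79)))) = 9366181/1274112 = 7.35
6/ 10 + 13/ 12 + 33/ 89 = 10969/ 5340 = 2.05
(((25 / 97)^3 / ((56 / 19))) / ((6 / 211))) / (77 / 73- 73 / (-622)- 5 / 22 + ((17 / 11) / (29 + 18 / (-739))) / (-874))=20911872894007046875 / 96725792417699515128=0.22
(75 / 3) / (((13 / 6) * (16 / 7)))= 525 / 104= 5.05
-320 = -320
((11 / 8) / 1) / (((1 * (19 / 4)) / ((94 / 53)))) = 517 / 1007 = 0.51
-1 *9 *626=-5634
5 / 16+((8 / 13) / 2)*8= 2.77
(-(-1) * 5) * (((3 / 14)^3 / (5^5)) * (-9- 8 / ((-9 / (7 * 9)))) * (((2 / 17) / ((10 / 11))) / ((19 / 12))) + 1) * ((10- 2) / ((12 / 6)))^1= 6924396254 / 346215625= 20.00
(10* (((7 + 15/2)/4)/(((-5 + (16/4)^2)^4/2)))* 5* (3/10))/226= 435/13235464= 0.00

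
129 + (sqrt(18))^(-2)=2323/ 18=129.06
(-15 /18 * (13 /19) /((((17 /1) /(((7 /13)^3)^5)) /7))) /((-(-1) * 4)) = -166164652848005 /30522541741940888328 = -0.00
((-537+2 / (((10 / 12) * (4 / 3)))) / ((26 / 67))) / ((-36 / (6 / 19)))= 14941 / 1235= 12.10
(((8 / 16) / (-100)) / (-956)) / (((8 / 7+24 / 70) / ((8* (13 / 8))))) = 7 / 152960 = 0.00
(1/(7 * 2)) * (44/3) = 22/21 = 1.05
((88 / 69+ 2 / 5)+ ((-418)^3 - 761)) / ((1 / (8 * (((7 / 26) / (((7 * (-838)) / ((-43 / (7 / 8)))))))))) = -17335680484816 / 13154505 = -1317851.22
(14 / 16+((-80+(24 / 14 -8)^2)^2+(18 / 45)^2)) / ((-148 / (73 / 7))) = -57505619111 / 497487200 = -115.59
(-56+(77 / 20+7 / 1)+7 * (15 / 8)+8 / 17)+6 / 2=-19417 / 680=-28.55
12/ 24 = 1/ 2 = 0.50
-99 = -99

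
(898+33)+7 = 938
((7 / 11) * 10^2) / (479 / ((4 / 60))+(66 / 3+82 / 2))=0.01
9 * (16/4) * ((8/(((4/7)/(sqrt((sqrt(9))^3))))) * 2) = 3024 * sqrt(3) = 5237.72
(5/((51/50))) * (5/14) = 625/357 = 1.75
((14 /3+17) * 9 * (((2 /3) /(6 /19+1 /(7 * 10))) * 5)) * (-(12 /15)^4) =-1770496 /2195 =-806.60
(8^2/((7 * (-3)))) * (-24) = 512/7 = 73.14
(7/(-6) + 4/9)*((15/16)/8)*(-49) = 3185/768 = 4.15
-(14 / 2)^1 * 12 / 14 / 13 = -6 / 13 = -0.46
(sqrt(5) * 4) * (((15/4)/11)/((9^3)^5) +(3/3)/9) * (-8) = -2684210314715464 * sqrt(5)/754934151013713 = -7.95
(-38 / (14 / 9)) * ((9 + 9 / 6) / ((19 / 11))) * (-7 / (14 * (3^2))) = 33 / 4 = 8.25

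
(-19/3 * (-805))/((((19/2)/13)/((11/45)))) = 46046/27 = 1705.41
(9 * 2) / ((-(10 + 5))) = -6 / 5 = -1.20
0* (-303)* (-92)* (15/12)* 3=0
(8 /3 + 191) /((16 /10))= 2905 /24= 121.04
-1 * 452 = -452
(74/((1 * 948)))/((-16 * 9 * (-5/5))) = 37/68256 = 0.00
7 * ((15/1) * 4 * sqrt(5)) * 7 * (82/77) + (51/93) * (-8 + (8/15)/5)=-10064/2325 + 34440 * sqrt(5)/11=6996.60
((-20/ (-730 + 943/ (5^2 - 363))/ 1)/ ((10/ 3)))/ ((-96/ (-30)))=845/ 330244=0.00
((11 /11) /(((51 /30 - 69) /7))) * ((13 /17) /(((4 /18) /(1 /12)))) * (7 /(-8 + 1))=1365 /45764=0.03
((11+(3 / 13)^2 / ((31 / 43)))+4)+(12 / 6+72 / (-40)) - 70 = -1433551 / 26195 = -54.73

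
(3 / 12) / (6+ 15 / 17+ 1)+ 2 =1089 / 536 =2.03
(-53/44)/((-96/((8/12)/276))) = 53/1748736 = 0.00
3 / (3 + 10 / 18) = 27 / 32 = 0.84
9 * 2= 18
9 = 9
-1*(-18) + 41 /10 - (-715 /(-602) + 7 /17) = 524506 /25585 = 20.50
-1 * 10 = -10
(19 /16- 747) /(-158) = 11933 /2528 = 4.72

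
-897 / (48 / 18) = -336.38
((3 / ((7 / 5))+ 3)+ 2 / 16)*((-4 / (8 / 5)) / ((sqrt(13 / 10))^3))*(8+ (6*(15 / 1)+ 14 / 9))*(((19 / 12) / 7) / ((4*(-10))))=28025*sqrt(130) / 63882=5.00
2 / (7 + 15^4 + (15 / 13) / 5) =26 / 658219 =0.00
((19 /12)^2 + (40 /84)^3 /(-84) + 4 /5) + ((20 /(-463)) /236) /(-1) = 1405019211593 /425010998160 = 3.31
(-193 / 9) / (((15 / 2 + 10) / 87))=-11194 / 105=-106.61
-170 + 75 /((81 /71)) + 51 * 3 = 1316 /27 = 48.74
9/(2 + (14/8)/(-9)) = 324/65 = 4.98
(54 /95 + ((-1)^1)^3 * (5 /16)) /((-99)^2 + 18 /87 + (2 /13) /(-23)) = 3373019 /129179034640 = 0.00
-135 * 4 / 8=-135 / 2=-67.50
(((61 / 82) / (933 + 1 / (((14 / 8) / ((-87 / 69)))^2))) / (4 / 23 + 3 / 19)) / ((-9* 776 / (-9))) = 690976097 / 223263918833360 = 0.00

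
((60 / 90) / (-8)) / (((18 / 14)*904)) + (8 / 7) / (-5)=-781301 / 3417120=-0.23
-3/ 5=-0.60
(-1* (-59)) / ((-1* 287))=-59 / 287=-0.21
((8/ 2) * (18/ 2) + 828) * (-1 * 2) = -1728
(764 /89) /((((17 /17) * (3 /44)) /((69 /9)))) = 773168 /801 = 965.25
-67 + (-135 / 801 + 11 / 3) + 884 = 219073 / 267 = 820.50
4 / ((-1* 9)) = -0.44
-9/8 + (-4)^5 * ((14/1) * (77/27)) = -8831219/216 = -40885.27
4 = 4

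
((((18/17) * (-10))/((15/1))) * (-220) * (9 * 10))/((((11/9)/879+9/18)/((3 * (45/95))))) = 101501294400/2562359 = 39612.44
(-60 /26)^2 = 900 /169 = 5.33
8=8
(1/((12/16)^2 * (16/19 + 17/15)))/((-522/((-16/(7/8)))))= 97280/3085803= 0.03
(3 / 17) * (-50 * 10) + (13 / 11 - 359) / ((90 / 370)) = -874748 / 561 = -1559.27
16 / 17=0.94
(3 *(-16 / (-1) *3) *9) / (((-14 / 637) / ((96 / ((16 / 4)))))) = -1415232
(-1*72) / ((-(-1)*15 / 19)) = -456 / 5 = -91.20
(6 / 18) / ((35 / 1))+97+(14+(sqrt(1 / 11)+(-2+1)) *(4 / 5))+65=4 *sqrt(11) / 55+18397 / 105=175.45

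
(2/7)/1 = 2/7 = 0.29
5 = 5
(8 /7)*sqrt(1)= 8 /7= 1.14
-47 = -47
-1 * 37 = -37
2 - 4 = -2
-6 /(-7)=0.86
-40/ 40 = -1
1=1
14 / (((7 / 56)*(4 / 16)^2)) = 1792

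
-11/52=-0.21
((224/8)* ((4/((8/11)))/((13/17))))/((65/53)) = 138754/845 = 164.21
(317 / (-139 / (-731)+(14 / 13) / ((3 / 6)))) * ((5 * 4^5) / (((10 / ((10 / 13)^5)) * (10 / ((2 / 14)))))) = 47457689600 / 178134957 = 266.41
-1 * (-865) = 865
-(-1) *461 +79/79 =462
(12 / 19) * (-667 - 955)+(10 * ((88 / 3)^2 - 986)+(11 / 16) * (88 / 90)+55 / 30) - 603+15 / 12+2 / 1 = -273336 / 95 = -2877.22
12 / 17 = 0.71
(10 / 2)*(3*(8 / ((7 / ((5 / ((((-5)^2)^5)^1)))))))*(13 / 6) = 52 / 2734375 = 0.00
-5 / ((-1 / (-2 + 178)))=880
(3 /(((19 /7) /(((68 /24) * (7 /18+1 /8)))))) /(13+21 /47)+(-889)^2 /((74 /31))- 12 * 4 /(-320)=105910434446933 /319893120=331080.69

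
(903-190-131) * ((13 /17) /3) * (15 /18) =6305 /51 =123.63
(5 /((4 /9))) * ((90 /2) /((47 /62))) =62775 /94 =667.82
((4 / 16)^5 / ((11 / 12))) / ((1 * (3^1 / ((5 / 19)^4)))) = 625 / 366983936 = 0.00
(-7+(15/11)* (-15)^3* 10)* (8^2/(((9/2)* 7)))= -64809856/693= -93520.72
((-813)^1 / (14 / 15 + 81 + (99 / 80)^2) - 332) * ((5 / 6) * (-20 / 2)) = 13691180900 / 4807569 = 2847.84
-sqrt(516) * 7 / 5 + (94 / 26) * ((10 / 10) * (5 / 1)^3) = 5875 / 13-14 * sqrt(129) / 5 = 420.12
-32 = -32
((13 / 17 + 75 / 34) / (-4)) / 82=-101 / 11152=-0.01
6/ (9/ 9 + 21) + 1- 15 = -13.73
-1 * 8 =-8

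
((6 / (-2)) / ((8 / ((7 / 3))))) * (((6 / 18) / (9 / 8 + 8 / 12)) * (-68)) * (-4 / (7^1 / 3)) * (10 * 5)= -40800 / 43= -948.84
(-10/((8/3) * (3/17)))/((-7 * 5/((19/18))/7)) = 323/72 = 4.49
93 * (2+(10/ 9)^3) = 76198/ 243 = 313.57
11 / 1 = 11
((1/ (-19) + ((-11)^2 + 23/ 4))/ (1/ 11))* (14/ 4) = 741433/ 152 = 4877.85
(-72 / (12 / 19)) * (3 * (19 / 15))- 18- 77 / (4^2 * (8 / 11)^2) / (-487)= -451.18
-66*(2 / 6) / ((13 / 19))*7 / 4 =-1463 / 26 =-56.27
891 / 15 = 297 / 5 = 59.40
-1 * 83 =-83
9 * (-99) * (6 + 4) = -8910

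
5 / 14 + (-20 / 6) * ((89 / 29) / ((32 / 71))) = -217685 / 9744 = -22.34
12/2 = 6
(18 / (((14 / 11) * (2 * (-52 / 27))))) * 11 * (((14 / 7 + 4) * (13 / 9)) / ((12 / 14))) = -3267 / 8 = -408.38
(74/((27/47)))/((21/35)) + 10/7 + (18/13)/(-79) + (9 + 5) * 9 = 199209308/582309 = 342.10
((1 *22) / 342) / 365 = 11 / 62415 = 0.00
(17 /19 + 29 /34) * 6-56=-14701 /323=-45.51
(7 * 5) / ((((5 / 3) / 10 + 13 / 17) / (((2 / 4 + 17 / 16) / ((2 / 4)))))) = 8925 / 76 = 117.43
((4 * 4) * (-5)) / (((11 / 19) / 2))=-3040 / 11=-276.36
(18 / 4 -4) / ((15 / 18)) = 3 / 5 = 0.60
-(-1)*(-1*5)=-5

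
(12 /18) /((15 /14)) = 28 /45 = 0.62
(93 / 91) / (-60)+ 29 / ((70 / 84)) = 12661 / 364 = 34.78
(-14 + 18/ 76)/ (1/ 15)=-7845/ 38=-206.45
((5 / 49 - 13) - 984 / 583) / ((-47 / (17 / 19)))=7083424 / 25510331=0.28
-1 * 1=-1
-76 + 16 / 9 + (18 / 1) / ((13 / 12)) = -6740 / 117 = -57.61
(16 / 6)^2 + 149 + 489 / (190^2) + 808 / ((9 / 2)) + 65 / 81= 983909009 / 2924100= 336.48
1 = 1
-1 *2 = -2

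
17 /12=1.42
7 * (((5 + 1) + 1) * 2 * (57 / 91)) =798 / 13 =61.38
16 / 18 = 8 / 9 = 0.89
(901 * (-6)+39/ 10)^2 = 2918268441/ 100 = 29182684.41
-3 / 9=-1 / 3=-0.33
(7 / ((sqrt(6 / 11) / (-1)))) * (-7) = 49 * sqrt(66) / 6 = 66.35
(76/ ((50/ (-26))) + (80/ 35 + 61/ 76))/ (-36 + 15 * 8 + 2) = -484541/ 1143800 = -0.42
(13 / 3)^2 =18.78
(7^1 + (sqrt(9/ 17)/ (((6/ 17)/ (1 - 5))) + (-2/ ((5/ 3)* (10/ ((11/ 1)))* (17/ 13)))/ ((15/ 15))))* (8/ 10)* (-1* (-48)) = -86.62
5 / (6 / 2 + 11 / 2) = 10 / 17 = 0.59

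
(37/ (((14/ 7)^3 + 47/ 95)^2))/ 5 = 66785/ 651249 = 0.10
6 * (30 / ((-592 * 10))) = -9 / 296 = -0.03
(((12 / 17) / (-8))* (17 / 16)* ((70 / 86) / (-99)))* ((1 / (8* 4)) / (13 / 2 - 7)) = -35 / 726528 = -0.00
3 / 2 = 1.50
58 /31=1.87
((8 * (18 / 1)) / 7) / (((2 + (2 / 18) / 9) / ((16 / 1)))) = 186624 / 1141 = 163.56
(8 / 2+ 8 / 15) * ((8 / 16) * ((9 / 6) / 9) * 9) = 17 / 5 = 3.40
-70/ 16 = -35/ 8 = -4.38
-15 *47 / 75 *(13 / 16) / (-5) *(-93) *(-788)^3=1737732119916 / 25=69509284796.64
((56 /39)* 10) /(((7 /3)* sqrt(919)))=80* sqrt(919) /11947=0.20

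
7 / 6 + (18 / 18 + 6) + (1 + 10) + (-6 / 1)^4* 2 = 15667 / 6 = 2611.17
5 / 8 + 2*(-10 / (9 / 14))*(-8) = 17965 / 72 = 249.51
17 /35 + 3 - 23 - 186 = -7193 /35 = -205.51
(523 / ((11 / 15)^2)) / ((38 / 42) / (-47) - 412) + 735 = 36050428680 / 49206223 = 732.64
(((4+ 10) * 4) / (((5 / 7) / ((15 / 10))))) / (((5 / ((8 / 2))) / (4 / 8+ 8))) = 19992 / 25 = 799.68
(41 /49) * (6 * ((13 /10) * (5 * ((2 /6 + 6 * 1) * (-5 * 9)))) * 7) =-455715 /7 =-65102.14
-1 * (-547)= 547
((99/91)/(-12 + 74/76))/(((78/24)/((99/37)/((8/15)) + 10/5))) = -3906837/18340049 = -0.21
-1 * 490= -490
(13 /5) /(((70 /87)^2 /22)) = 1082367 /12250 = 88.36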